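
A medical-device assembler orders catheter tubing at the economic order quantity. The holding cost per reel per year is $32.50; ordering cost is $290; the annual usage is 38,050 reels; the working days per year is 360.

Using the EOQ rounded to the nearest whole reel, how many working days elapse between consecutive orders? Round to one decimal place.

7.8 days

EOQ = √(2DS/H) = √(2 × 38,050 × 290 / 32.5)
    = √(679,046.15) ≈ 824.04 → Q = 824 reels
T = Q/D × 360 days = 824/38,050 × 360 = 7.796 days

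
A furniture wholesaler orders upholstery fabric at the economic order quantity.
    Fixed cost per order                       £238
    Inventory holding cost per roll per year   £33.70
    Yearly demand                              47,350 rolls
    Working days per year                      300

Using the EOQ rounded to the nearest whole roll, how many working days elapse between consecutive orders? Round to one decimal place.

2DS/H = 2·47,350·238/33.7 = 668,801.19
EOQ = √668,801.19 ≈ 817.80 → Q = 818 rolls
Cycle time = (working days × Q)/D = (300 × 818) / 47,350 = 5.183 days

5.2 days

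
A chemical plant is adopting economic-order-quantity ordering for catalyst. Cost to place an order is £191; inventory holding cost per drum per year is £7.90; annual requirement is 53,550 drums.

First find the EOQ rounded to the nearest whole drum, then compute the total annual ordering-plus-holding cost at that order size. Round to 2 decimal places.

Q* = √(2·D·S / H) = √(2·53,550·191 / 7.9) = √2,589,379.7 ≈ 1,609.15 → Q = 1,609 drums
Ordering: D/Q × S = 53,550/1,609 × £191 = £6,356.77
Holding:  Q/2 × H = 1,609/2 × £7.9 = £6,355.55
Total = £6,356.77 + £6,355.55 = £12,712.32

£12,712.32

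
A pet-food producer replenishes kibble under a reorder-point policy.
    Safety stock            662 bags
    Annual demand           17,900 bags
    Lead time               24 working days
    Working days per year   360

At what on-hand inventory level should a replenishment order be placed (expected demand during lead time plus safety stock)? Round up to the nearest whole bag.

1,856 bags

Daily demand d = 17,900 / 360 = 49.722 bags/day
Demand during lead time = 49.722 × 24 = 1,193.33
Reorder point = 1,193.33 + 662 = 1,855.33 → round up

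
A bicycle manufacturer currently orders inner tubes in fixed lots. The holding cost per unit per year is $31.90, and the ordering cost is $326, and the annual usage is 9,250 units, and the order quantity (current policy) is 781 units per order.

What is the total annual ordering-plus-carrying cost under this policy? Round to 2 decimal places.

Ordering: D/Q × S = 9,250/781 × $326 = $3,861.08
Holding:  Q/2 × H = 781/2 × $31.9 = $12,456.95
Total = $3,861.08 + $12,456.95 = $16,318.03

$16,318.03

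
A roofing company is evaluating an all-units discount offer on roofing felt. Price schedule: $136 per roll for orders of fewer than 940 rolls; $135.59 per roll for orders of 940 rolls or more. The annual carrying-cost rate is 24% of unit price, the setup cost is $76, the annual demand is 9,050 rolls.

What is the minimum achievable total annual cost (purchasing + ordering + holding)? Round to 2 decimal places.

$1,237,500.72

H₁ = 24%×$136 = $32.6400;  H₂ = 24%×$135.59 = $32.5416
EOQ₁ = √(2×9,050×76/32.6400) = 205.29  (< 940, feasible at tier 1)
EOQ₂ = √(2×9,050×76/32.5416) = 205.60  (< 940 → use Q = 940 at tier-2 price)
TC(tier 1 (EOQ₁), Q≈205.3) = $1,237,500.72
TC(tier 2, Q≈940.0) = $1,243,115.75
Minimum at tier 1 (EOQ₁): $1,237,500.72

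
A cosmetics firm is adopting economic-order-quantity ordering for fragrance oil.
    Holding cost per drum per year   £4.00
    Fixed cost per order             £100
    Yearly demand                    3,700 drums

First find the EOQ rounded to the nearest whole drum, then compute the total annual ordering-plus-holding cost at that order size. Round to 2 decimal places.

£1,720.47

2DS/H = 2·3,700·100/4 = 185,000.00
EOQ = √185,000.00 ≈ 430.12 → Q = 430 drums
Ordering: D/Q × S = 3,700/430 × £100 = £860.47
Holding:  Q/2 × H = 430/2 × £4 = £860.00
Total = £860.47 + £860.00 = £1,720.47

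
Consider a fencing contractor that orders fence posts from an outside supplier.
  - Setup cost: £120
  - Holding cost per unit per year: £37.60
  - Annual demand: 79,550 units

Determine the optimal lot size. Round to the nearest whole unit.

EOQ = √(2DS/H) = √(2 × 79,550 × 120 / 37.6)
    = √(507,765.96) ≈ 712.58

713 units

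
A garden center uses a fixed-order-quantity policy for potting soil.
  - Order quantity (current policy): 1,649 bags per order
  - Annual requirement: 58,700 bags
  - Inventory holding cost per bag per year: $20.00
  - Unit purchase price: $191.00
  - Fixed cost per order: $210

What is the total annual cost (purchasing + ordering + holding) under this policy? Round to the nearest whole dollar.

$11,235,665

Ordering: D/Q × S = 58,700/1,649 × $210 = $7,475.44
Holding:  Q/2 × H = 1,649/2 × $20 = $16,490.00
Purchase cost = D·C = 58,700 × 191 = $11,211,700.00
Total = $7,475.44 + $16,490.00 + $11,211,700.00 = $11,235,665.44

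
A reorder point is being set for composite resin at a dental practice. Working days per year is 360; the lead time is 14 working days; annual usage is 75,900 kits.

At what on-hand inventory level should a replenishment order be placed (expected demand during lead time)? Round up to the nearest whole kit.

2,952 kits

Daily demand d = 75,900 / 360 = 210.833 kits/day
Demand during lead time = 210.833 × 14 = 2,951.67
Reorder point = 2,951.67 → round up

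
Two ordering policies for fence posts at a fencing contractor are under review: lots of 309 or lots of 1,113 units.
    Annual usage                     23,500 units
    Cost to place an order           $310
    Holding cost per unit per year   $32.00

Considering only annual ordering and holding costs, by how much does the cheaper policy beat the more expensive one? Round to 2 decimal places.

TC(Q) = (D/Q)S + (Q/2)H
TC(309) = (23,500/309)×310 + (309/2)×32 = $28,520.05
TC(1,113) = (23,500/1,113)×310 + (1,113/2)×32 = $24,353.37
|ΔTC| = |$28,520.05 − $24,353.37| = $4,166.68

$4,166.68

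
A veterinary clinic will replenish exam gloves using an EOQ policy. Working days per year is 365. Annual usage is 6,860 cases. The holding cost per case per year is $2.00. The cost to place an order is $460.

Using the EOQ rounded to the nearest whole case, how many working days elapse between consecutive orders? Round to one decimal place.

94.5 days

2DS/H = 2·6,860·460/2 = 3,155,600.00
EOQ = √3,155,600.00 ≈ 1,776.40 → Q = 1,776 cases
Cycle time = (working days × Q)/D = (365 × 1,776) / 6,860 = 94.496 days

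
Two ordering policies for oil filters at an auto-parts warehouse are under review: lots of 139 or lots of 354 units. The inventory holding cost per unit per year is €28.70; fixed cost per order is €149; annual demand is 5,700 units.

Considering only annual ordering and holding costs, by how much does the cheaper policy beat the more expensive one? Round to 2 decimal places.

TC(Q) = (D/Q)S + (Q/2)H
TC(139) = (5,700/139)×149 + (139/2)×28.7 = €8,104.72
TC(354) = (5,700/354)×149 + (354/2)×28.7 = €7,479.05
Lots of 354 are cheaper by €625.67.

€625.67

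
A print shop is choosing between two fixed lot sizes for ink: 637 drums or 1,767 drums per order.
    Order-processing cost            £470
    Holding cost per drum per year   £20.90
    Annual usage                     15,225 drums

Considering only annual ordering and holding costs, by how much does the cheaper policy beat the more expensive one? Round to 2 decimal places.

Annual cost at Q: ordering D·S/Q plus holding Q·H/2.
TC(637) = (15,225/637)×470 + (637/2)×20.9 = £17,890.17
TC(1,767) = (15,225/1,767)×470 + (1,767/2)×20.9 = £22,514.81
Lots of 637 are cheaper by £4,624.64.

£4,624.64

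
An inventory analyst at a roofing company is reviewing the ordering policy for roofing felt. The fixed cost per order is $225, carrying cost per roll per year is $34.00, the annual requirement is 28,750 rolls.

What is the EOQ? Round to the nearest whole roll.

Q* = √(2·D·S / H) = √(2·28,750·225 / 34) = √380,514.7 ≈ 616.86

617 rolls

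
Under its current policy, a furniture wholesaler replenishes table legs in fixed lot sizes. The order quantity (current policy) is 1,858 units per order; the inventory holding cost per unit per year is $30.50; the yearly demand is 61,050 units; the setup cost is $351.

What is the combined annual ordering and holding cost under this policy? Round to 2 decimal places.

Orders/yr = 61,050/1,858 = 32.858; ordering cost = 32.858 × $351 = $11,533.13
Average inventory = 1,858/2 = 929; holding cost = 929 × $30.5 = $28,334.50
Total = $11,533.13 + $28,334.50 = $39,867.63

$39,867.63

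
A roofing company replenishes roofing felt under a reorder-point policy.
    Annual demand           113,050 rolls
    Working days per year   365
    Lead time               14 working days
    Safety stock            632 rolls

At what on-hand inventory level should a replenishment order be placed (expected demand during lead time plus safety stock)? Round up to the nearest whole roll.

Daily demand d = 113,050 / 365 = 309.726 rolls/day
Demand during lead time = 309.726 × 14 = 4,336.16
Reorder point = 4,336.16 + 632 = 4,968.16 → round up

4,969 rolls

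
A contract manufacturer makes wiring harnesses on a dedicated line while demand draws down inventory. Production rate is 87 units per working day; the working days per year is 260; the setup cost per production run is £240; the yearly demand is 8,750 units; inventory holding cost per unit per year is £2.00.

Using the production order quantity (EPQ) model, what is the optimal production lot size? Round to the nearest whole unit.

Daily demand d = 8,750/260 = 33.654; p = 87; 1 − d/p = 0.61317
EPQ = √(2DS / (H(1 − d/p)))
    = √(2 × 8,750 × 240 / (2 × 0.61317)) ≈ 1,850.62

1,851 units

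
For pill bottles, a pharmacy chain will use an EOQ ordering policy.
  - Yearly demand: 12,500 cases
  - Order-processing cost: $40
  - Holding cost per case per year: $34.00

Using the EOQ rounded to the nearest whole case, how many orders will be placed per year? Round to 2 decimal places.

73.10 orders per year

EOQ = √(2DS/H) = √(2 × 12,500 × 40 / 34)
    = √(29,411.76) ≈ 171.50 → Q = 171
Orders per year = D/Q = 12,500 / 171 = 73.099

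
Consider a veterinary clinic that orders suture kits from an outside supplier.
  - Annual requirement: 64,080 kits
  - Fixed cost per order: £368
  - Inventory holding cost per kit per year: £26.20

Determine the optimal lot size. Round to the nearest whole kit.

Optimal lot size Q* = (2 × 64,080 × £368 / £26.2)^½ ≈ 1,341.68

1,342 kits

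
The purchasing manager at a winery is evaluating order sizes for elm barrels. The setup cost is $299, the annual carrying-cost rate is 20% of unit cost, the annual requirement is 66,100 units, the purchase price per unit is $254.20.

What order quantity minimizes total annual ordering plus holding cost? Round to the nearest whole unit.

Holding cost per unit per year: H = 20% × $254.2 = $50.8400
Optimal lot size Q* = (2 × 66,100 × $299 / $50.84)^½ ≈ 881.76

882 units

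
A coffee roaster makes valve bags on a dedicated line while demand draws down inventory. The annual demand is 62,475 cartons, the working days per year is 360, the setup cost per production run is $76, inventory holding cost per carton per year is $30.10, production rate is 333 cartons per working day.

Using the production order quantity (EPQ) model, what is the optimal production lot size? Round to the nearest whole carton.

812 cartons

Daily demand d = 62,475/360 = 173.542; p = 333; 1 − d/p = 0.47885
EPQ = √(2DS / (H(1 − d/p)))
    = √(2 × 62,475 × 76 / (30.1 × 0.47885)) ≈ 811.69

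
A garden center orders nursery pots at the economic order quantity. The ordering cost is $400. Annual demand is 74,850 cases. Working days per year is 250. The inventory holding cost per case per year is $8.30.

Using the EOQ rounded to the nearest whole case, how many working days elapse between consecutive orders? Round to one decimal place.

Q* = √(2·D·S / H) = √(2·74,850·400 / 8.3) = √7,214,457.8 ≈ 2,685.97 → Q = 2,686 cases
T = Q/D × 250 days = 2,686/74,850 × 250 = 8.971 days

9.0 days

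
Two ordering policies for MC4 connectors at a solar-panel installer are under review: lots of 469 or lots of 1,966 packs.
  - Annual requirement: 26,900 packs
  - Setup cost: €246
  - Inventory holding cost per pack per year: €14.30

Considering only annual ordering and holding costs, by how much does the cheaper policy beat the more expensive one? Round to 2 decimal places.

TC(Q) = (D/Q)S + (Q/2)H
TC(469) = (26,900/469)×246 + (469/2)×14.3 = €17,462.94
TC(1,966) = (26,900/1,966)×246 + (1,966/2)×14.3 = €17,422.82
|ΔTC| = |€17,462.94 − €17,422.82| = €40.12

€40.12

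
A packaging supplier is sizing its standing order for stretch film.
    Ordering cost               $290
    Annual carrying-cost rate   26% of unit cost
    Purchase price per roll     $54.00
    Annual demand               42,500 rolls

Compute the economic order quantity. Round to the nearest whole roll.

1,325 rolls

Holding cost per roll per year: H = 26% × $54 = $14.0400
Optimal lot size Q* = (2 × 42,500 × $290 / $14.04)^½ ≈ 1,325.03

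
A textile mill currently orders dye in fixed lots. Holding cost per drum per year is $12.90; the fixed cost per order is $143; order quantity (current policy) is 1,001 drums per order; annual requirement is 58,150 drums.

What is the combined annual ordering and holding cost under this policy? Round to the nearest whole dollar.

$14,764

Ordering: D/Q × S = 58,150/1,001 × $143 = $8,307.14
Holding:  Q/2 × H = 1,001/2 × $12.9 = $6,456.45
Total = $8,307.14 + $6,456.45 = $14,763.59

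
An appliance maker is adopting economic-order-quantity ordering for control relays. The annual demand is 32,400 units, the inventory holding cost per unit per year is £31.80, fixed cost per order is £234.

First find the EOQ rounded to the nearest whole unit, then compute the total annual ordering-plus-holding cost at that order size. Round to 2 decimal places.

£21,958.82

Optimal lot size Q* = (2 × 32,400 × £234 / £31.8)^½ ≈ 690.53 → Q = 691 units
Orders/yr = 32,400/691 = 46.889; ordering cost = 46.889 × £234 = £10,971.92
Average inventory = 691/2 = 345.5; holding cost = 345.5 × £31.8 = £10,986.90
Total = £10,971.92 + £10,986.90 = £21,958.82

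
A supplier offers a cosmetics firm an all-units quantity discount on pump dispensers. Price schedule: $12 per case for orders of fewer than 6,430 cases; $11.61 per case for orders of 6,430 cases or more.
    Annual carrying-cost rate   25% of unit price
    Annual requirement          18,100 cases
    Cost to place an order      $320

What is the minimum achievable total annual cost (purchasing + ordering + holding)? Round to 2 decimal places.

$220,373.32

H₁ = 25%×$12 = $3.0000;  H₂ = 25%×$11.61 = $2.9025
EOQ₁ = √(2×18,100×320/3.0000) = 1,965.03  (< 6,430, feasible at tier 1)
EOQ₂ = √(2×18,100×320/2.9025) = 1,997.76  (< 6,430 → use Q = 6,430 at tier-2 price)
TC(tier 1 (EOQ₁), Q≈1,965.0) = $223,095.08
TC(tier 2, Q≈6,430.0) = $220,373.32
Minimum at tier 2: $220,373.32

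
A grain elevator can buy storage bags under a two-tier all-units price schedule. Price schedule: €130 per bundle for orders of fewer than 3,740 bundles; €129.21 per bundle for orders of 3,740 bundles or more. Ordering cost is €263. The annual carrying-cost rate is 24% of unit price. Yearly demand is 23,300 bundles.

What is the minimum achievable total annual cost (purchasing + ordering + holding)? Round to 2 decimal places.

€3,048,554.56

H₁ = 24%×€130 = €31.2000;  H₂ = 24%×€129.21 = €31.0104
EOQ₁ = √(2×23,300×263/31.2000) = 626.75  (< 3,740, feasible at tier 1)
EOQ₂ = √(2×23,300×263/31.0104) = 628.66  (< 3,740 → use Q = 3,740 at tier-2 price)
TC(tier 1 (EOQ₁), Q≈626.7) = €3,048,554.56
TC(tier 2, Q≈3,740.0) = €3,070,220.92
Minimum at tier 1 (EOQ₁): €3,048,554.56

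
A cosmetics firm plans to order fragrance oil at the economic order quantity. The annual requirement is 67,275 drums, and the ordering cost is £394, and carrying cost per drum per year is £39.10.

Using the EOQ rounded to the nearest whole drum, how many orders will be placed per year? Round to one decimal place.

57.8 orders per year

EOQ = √(2DS/H) = √(2 × 67,275 × 394 / 39.1)
    = √(1,355,823.53) ≈ 1,164.40 → Q = 1,164
N = D/Q = 67,275/1,164 ≈ 57.796 orders/yr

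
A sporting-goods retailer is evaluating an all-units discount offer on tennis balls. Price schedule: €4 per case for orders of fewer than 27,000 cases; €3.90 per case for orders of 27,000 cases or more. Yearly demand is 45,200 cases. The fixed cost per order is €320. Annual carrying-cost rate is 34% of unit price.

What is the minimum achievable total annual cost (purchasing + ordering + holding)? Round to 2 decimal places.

H₁ = 34%×€4 = €1.3600;  H₂ = 34%×€3.90 = €1.3260
EOQ₁ = √(2×45,200×320/1.3600) = 4,612.00  (< 27,000, feasible at tier 1)
EOQ₂ = √(2×45,200×320/1.3260) = 4,670.76  (< 27,000 → use Q = 27,000 at tier-2 price)
TC(tier 1 (EOQ₁), Q≈4,612.0) = €187,072.33
TC(tier 2, Q≈27,000.0) = €194,716.70
Minimum at tier 1 (EOQ₁): €187,072.33

€187,072.33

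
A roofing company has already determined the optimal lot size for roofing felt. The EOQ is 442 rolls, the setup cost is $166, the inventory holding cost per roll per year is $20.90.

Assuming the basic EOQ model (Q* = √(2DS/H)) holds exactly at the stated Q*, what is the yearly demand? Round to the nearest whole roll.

Since Q* = (2DS/H)^½, squaring gives Q*²·H = 2DS.
D = Q²H / (2S) = 442² × 20.9 / (2 × 166) = 12,298.52

12,299 rolls per year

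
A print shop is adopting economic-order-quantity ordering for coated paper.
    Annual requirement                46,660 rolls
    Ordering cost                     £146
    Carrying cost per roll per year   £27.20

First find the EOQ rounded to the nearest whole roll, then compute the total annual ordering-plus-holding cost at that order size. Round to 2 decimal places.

£19,250.78

Q* = √(2·D·S / H) = √(2·46,660·146 / 27.2) = √500,908.8 ≈ 707.75 → Q = 708 rolls
Ordering: D/Q × S = 46,660/708 × £146 = £9,621.98
Holding:  Q/2 × H = 708/2 × £27.2 = £9,628.80
Total = £9,621.98 + £9,628.80 = £19,250.78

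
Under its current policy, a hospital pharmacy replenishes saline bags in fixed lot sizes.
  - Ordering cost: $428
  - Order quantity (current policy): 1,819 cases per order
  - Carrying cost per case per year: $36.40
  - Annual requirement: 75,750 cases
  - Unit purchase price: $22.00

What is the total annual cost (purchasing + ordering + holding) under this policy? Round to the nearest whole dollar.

$1,717,429

Ordering: D/Q × S = 75,750/1,819 × $428 = $17,823.53
Holding:  Q/2 × H = 1,819/2 × $36.4 = $33,105.80
Purchase cost = D·C = 75,750 × 22 = $1,666,500.00
Total = $17,823.53 + $33,105.80 + $1,666,500.00 = $1,717,429.33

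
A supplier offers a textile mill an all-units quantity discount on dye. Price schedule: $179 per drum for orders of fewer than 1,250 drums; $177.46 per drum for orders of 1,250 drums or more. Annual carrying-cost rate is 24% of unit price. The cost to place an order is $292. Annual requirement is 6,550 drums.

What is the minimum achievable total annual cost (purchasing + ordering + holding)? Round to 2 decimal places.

H₁ = 24%×$179 = $42.9600;  H₂ = 24%×$177.46 = $42.5904
EOQ₁ = √(2×6,550×292/42.9600) = 298.40  (< 1,250, feasible at tier 1)
EOQ₂ = √(2×6,550×292/42.5904) = 299.69  (< 1,250 → use Q = 1,250 at tier-2 price)
TC(tier 1 (EOQ₁), Q≈298.4) = $1,185,269.15
TC(tier 2, Q≈1,250.0) = $1,190,512.08
Minimum at tier 1 (EOQ₁): $1,185,269.15

$1,185,269.15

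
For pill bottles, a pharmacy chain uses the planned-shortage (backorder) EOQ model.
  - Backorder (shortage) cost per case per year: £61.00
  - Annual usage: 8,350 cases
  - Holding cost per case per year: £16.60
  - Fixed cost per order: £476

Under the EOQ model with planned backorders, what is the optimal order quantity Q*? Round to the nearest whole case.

Basic EOQ = √(2·8,350·476/16.6) = 692.003
Backorder adjustment √((H+b)/b) = √((16.6+61)/61) = 1.1279
Q* = 692.003 × 1.1279 ≈ 780.50

781 cases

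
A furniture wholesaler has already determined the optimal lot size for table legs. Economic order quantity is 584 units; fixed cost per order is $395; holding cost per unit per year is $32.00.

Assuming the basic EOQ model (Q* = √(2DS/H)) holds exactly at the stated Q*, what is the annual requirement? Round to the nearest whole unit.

13,815 units per year

From Q* = √(2DS/H) ⇒ Q*² = 2DS/H.
D = Q²H / (2S) = 584² × 32 / (2 × 395) = 13,814.93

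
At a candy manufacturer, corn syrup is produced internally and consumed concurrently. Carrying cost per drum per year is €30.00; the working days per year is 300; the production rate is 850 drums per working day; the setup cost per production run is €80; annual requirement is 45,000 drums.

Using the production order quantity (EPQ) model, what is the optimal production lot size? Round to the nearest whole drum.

Daily demand d = 45,000/300 = 150.000; p = 850; 1 − d/p = 0.82353
EPQ = √(2DS / (H(1 − d/p)))
    = √(2 × 45,000 × 80 / (30 × 0.82353)) ≈ 539.84

540 drums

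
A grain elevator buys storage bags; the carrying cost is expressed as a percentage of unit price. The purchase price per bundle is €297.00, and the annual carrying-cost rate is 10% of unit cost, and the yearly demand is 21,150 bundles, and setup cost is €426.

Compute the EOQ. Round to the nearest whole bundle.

779 bundles

Holding cost per bundle per year: H = 10% × €297 = €29.7000
2DS/H = 2·21,150·426/29.7 = 606,727.27
EOQ = √606,727.27 ≈ 778.93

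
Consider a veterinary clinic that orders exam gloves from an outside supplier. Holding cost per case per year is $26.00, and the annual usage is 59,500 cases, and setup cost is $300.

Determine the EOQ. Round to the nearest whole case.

1,172 cases

Optimal lot size Q* = (2 × 59,500 × $300 / $26)^½ ≈ 1,171.78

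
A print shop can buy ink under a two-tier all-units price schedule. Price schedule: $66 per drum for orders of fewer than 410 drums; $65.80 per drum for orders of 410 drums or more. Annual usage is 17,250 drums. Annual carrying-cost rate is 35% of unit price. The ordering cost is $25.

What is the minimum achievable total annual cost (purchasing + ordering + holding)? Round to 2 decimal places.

$1,140,822.98

H₁ = 35%×$66 = $23.1000;  H₂ = 35%×$65.80 = $23.0300
EOQ₁ = √(2×17,250×25/23.1000) = 193.23  (< 410, feasible at tier 1)
EOQ₂ = √(2×17,250×25/23.0300) = 193.52  (< 410 → use Q = 410 at tier-2 price)
TC(tier 1 (EOQ₁), Q≈193.2) = $1,142,963.60
TC(tier 2, Q≈410.0) = $1,140,822.98
Minimum at tier 2: $1,140,822.98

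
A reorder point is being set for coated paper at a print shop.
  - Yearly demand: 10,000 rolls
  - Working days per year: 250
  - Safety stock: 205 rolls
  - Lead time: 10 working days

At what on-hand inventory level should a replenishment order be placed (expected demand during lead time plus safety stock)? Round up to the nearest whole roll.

605 rolls

Daily demand d = 10,000 / 250 = 40.000 rolls/day
Demand during lead time = 40.000 × 10 = 400.00
Reorder point = 400.00 + 205 = 605.00 → round up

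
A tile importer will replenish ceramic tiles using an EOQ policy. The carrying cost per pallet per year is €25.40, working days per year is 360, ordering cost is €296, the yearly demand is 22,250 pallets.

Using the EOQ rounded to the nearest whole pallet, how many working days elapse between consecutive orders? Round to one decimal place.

Q* = √(2·D·S / H) = √(2·22,250·296 / 25.4) = √518,582.7 ≈ 720.13 → Q = 720 pallets
Cycle time = (working days × Q)/D = (360 × 720) / 22,250 = 11.649 days

11.6 days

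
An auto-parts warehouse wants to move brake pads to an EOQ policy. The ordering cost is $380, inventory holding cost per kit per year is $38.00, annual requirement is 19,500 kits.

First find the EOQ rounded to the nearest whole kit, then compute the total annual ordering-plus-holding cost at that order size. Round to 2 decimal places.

$23,731.00

Optimal lot size Q* = (2 × 19,500 × $380 / $38)^½ ≈ 624.50 → Q = 624 kits
Ordering: D/Q × S = 19,500/624 × $380 = $11,875.00
Holding:  Q/2 × H = 624/2 × $38 = $11,856.00
Total = $11,875.00 + $11,856.00 = $23,731.00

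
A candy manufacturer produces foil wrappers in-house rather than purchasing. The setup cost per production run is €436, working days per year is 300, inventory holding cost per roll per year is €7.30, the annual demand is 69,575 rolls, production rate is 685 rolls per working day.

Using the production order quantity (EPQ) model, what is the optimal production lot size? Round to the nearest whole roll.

d = 69,575/300 = 231.9167 rolls/day;  effective holding cost H(1 − d/p) = 7.3·(1 − 231.9167/685) = 4.82848
Q* = √(2DS / H_eff) = √(2·69,575·436 / 4.82848) ≈ 3,544.70

3,545 rolls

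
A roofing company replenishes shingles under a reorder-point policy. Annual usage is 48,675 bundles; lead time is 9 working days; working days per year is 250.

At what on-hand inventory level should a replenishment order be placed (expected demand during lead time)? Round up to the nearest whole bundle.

Daily demand d = 48,675 / 250 = 194.700 bundles/day
Demand during lead time = 194.700 × 9 = 1,752.30
Reorder point = 1,752.30 → round up

1,753 bundles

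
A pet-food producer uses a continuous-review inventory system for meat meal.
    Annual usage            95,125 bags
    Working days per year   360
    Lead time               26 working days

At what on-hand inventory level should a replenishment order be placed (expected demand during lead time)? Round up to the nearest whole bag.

6,871 bags

Daily demand d = 95,125 / 360 = 264.236 bags/day
Demand during lead time = 264.236 × 26 = 6,870.14
Reorder point = 6,870.14 → round up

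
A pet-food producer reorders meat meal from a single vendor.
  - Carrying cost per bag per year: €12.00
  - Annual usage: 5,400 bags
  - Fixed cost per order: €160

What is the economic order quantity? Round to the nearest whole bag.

379 bags

Optimal lot size Q* = (2 × 5,400 × €160 / €12)^½ ≈ 379.47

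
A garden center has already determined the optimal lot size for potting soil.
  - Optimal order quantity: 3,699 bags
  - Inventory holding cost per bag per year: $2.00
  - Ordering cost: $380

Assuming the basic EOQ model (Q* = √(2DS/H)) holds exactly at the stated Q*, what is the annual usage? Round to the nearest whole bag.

Since Q* = (2DS/H)^½, squaring gives Q*²·H = 2DS.
D = Q²H / (2S) = 3,699² × 2 / (2 × 380) = 36,006.84

36,007 bags per year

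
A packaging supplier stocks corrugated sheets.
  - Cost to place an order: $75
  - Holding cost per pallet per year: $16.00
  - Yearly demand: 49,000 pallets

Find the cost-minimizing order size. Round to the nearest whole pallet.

678 pallets

EOQ = √(2DS/H) = √(2 × 49,000 × 75 / 16)
    = √(459,375.00) ≈ 677.77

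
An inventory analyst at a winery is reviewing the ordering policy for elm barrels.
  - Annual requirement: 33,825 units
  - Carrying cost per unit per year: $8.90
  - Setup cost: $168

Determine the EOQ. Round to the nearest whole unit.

1,130 units

Q* = √(2·D·S / H) = √(2·33,825·168 / 8.9) = √1,276,988.8 ≈ 1,130.04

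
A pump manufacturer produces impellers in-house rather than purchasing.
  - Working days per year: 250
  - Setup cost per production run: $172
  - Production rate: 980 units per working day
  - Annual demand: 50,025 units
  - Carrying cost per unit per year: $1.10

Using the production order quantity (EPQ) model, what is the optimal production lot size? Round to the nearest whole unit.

d = 50,025/250 = 200.1000 units/day;  effective holding cost H(1 − d/p) = 1.1·(1 − 200.1000/980) = 0.87540
Q* = √(2DS / H_eff) = √(2·50,025·172 / 0.87540) ≈ 4,433.74

4,434 units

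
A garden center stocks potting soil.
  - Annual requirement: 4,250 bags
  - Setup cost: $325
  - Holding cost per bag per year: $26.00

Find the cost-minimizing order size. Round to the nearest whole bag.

326 bags

Optimal lot size Q* = (2 × 4,250 × $325 / $26)^½ ≈ 325.96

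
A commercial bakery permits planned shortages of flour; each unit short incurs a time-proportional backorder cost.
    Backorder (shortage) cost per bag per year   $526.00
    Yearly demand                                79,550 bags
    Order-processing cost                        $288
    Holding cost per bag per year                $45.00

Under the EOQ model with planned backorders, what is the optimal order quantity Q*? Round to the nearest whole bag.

1,051 bags

Q* = √(2DS/H) · √((H + b)/b)
   = √(2 × 79,550 × 288 / 45) · √((45 + 526) / 526)
   = 1,009.079 × 1.0419 ≈ 1,051.36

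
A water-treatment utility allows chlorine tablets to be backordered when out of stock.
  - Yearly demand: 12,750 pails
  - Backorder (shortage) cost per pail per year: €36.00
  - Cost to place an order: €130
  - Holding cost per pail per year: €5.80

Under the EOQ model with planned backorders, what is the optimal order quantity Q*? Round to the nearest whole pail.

Q* = √(2DS/H) · √((H + b)/b)
   = √(2 × 12,750 × 130 / 5.8) · √((5.8 + 36) / 36)
   = 756.010 × 1.0775 ≈ 814.64

815 pails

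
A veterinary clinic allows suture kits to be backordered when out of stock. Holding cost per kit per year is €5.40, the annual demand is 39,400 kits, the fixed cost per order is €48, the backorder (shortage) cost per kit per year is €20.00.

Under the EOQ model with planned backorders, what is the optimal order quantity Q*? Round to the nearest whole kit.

Basic EOQ = √(2·39,400·48/5.4) = 836.926
Backorder adjustment √((H+b)/b) = √((5.4+20)/20) = 1.1269
Q* = 836.926 × 1.1269 ≈ 943.17

943 kits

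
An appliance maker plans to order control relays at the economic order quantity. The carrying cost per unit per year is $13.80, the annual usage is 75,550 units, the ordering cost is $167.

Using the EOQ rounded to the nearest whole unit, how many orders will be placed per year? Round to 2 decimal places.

55.88 orders per year

Optimal lot size Q* = (2 × 75,550 × $167 / $13.8)^½ ≈ 1,352.23 → Q = 1,352
N = D/Q = 75,550/1,352 ≈ 55.880 orders/yr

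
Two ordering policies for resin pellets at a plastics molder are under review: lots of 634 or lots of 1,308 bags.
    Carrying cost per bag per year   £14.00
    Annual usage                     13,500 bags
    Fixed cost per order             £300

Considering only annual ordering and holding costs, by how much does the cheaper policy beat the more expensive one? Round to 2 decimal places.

£1,426.32

Annual cost at Q: ordering D·S/Q plus holding Q·H/2.
TC(634) = (13,500/634)×300 + (634/2)×14 = £10,826.01
TC(1,308) = (13,500/1,308)×300 + (1,308/2)×14 = £12,252.33
|ΔTC| = |£10,826.01 − £12,252.33| = £1,426.32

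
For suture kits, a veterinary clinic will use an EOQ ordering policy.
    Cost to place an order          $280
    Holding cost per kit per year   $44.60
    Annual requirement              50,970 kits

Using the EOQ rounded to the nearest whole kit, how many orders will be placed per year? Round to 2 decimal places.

2DS/H = 2·50,970·280/44.6 = 639,982.06
EOQ = √639,982.06 ≈ 799.99 → Q = 800
Orders per year = D/Q = 50,970 / 800 = 63.712

63.71 orders per year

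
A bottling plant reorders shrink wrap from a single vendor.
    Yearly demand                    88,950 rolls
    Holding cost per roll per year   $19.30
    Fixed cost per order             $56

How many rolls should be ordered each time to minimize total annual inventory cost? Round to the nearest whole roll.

718 rolls

Optimal lot size Q* = (2 × 88,950 × $56 / $19.3)^½ ≈ 718.46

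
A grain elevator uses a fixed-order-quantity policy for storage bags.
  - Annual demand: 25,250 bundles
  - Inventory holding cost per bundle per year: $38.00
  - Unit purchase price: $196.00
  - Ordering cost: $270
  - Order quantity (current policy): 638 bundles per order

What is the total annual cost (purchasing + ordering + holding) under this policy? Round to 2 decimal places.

Ordering: D/Q × S = 25,250/638 × $270 = $10,685.74
Holding:  Q/2 × H = 638/2 × $38 = $12,122.00
Purchase cost = D·C = 25,250 × 196 = $4,949,000.00
Total = $10,685.74 + $12,122.00 + $4,949,000.00 = $4,971,807.74

$4,971,807.74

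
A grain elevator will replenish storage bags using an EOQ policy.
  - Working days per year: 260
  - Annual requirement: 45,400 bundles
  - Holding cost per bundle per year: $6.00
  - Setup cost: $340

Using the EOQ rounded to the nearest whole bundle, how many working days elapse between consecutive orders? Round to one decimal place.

Optimal lot size Q* = (2 × 45,400 × $340 / $6)^½ ≈ 2,268.33 → Q = 2,268 bundles
T = Q/D × 260 days = 2,268/45,400 × 260 = 12.989 days

13.0 days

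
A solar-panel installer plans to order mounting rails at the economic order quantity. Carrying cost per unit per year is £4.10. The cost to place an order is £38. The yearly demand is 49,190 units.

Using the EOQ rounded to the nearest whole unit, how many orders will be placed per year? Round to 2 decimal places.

EOQ = √(2DS/H) = √(2 × 49,190 × 38 / 4.1)
    = √(911,814.63) ≈ 954.89 → Q = 955
N = D/Q = 49,190/955 ≈ 51.508 orders/yr

51.51 orders per year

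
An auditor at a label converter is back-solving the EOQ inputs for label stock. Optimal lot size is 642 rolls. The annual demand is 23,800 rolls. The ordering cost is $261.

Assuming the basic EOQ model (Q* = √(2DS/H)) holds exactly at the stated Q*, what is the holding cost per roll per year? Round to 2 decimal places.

$30.14

EOQ relation: Q² = 2DS/H, so rearrange for the unknown.
H = 2DS / Q² = 2 × 23,800 × 261 / 642² = 30.1424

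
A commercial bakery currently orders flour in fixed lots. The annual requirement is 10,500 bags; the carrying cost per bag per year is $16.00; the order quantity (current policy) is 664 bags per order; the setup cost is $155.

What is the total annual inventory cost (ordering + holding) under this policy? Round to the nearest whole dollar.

Orders/yr = 10,500/664 = 15.813; ordering cost = 15.813 × $155 = $2,451.05
Average inventory = 664/2 = 332; holding cost = 332 × $16 = $5,312.00
Total = $2,451.05 + $5,312.00 = $7,763.05

$7,763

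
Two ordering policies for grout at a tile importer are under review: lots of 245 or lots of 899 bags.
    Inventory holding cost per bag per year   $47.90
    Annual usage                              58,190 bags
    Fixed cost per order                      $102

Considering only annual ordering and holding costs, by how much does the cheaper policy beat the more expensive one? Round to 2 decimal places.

Annual cost at Q: ordering D·S/Q plus holding Q·H/2.
TC(245) = (58,190/245)×102 + (245/2)×47.9 = $30,093.79
TC(899) = (58,190/899)×102 + (899/2)×47.9 = $28,133.25
Cheaper: Q = 899.  Difference = $1,960.54

$1,960.54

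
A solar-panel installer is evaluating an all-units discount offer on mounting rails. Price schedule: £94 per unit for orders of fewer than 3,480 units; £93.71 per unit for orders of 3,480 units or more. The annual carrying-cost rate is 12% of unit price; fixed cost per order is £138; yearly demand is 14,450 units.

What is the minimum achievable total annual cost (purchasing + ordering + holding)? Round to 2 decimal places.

H₁ = 12%×£94 = £11.2800;  H₂ = 12%×£93.71 = £11.2452
EOQ₁ = √(2×14,450×138/11.2800) = 594.61  (< 3,480, feasible at tier 1)
EOQ₂ = √(2×14,450×138/11.2452) = 595.53  (< 3,480 → use Q = 3,480 at tier-2 price)
TC(tier 1 (EOQ₁), Q≈594.6) = £1,365,007.23
TC(tier 2, Q≈3,480.0) = £1,374,249.17
Minimum at tier 1 (EOQ₁): £1,365,007.23

£1,365,007.23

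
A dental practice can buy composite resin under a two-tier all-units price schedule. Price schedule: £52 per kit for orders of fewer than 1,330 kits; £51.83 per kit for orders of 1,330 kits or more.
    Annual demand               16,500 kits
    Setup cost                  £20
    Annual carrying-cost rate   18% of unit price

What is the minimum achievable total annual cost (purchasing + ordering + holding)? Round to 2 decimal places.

£860,485.48

H₁ = 18%×£52 = £9.3600;  H₂ = 18%×£51.83 = £9.3294
EOQ₁ = √(2×16,500×20/9.3600) = 265.54  (< 1,330, feasible at tier 1)
EOQ₂ = √(2×16,500×20/9.3294) = 265.98  (< 1,330 → use Q = 1,330 at tier-2 price)
TC(tier 1 (EOQ₁), Q≈265.5) = £860,485.48
TC(tier 2, Q≈1,330.0) = £861,647.17
Minimum at tier 1 (EOQ₁): £860,485.48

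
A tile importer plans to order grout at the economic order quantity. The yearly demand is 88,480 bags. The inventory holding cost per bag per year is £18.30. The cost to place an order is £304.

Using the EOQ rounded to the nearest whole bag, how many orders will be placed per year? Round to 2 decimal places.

Q* = √(2·D·S / H) = √(2·88,480·304 / 18.3) = √2,939,663.4 ≈ 1,714.54 → Q = 1,715
Orders per year = D/Q = 88,480 / 1,715 = 51.592

51.59 orders per year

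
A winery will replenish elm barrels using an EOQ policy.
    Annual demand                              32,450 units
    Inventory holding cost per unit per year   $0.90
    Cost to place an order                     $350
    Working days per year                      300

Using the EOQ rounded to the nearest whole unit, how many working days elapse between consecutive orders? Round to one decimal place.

EOQ = √(2DS/H) = √(2 × 32,450 × 350 / 0.9)
    = √(25,238,888.89) ≈ 5,023.83 → Q = 5,024 units
T = Q/D × 300 days = 5,024/32,450 × 300 = 46.447 days

46.4 days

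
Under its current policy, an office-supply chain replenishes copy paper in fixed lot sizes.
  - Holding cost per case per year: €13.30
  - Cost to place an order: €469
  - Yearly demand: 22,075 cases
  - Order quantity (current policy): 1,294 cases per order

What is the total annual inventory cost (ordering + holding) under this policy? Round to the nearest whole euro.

€16,606

Ordering: D/Q × S = 22,075/1,294 × €469 = €8,000.91
Holding:  Q/2 × H = 1,294/2 × €13.3 = €8,605.10
Total = €8,000.91 + €8,605.10 = €16,606.01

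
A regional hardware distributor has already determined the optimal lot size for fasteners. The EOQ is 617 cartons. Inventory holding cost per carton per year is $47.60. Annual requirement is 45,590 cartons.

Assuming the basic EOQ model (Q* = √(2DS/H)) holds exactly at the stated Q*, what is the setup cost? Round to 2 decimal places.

Since Q* = (2DS/H)^½, squaring gives Q*²·H = 2DS.
S = Q²H / (2D) = 617² × 47.6 / (2 × 45,590) = 198.7365

$198.74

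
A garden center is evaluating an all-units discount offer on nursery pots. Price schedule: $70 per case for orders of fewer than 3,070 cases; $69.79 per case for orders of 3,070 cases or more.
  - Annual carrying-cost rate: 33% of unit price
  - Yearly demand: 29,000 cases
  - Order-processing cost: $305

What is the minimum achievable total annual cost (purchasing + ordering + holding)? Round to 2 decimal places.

$2,050,214.82

H₁ = 33%×$70 = $23.1000;  H₂ = 33%×$69.79 = $23.0307
EOQ₁ = √(2×29,000×305/23.1000) = 875.10  (< 3,070, feasible at tier 1)
EOQ₂ = √(2×29,000×305/23.0307) = 876.42  (< 3,070 → use Q = 3,070 at tier-2 price)
TC(tier 1 (EOQ₁), Q≈875.1) = $2,050,214.82
TC(tier 2, Q≈3,070.0) = $2,062,143.23
Minimum at tier 1 (EOQ₁): $2,050,214.82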